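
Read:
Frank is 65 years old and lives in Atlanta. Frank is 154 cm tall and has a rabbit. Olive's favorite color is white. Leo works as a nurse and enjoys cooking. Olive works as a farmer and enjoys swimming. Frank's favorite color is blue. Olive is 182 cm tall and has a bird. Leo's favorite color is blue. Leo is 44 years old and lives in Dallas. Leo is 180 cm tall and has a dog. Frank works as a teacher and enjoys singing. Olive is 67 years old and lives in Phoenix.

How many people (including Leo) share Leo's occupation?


Leo is a nurse. Count = 1

1


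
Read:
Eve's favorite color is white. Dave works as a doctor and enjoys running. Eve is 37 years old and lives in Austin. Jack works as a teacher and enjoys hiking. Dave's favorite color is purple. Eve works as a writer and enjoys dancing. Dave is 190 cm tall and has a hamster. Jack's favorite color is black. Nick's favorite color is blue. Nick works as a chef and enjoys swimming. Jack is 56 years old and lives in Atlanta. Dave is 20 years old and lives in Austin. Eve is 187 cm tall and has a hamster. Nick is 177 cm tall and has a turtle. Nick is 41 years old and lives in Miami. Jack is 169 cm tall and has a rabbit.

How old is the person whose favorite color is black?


Person with favorite color=black is Jack, age 56

56


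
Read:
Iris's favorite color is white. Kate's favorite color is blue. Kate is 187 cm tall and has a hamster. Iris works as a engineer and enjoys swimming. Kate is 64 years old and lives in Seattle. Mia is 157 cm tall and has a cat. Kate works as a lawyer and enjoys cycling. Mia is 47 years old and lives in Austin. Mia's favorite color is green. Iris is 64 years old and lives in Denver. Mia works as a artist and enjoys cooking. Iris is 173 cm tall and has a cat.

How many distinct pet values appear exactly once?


Unique pet values: 1

1


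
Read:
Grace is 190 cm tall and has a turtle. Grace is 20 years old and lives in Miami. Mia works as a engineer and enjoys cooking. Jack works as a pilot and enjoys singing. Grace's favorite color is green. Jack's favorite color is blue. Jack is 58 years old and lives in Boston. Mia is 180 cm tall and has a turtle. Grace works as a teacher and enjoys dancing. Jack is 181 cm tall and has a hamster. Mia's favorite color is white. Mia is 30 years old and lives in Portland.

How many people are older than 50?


Filter: 1

1


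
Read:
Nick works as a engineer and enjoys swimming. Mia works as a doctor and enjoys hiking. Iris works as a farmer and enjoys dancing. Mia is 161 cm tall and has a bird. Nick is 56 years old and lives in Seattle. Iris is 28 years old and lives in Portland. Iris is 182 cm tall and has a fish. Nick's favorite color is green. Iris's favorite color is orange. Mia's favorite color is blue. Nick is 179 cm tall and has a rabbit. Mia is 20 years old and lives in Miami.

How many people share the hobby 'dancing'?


Count: 1

1


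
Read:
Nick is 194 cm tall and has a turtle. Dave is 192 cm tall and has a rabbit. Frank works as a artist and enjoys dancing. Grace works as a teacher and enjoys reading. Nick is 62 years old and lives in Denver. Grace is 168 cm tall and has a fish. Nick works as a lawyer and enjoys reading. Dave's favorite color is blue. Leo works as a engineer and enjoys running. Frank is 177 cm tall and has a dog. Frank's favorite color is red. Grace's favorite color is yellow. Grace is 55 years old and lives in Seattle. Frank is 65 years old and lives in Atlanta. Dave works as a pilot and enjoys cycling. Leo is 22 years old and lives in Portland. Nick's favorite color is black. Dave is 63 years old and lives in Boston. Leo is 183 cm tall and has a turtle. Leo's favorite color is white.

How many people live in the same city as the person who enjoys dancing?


Person with hobby dancing is Frank, city Atlanta. Count = 1

1


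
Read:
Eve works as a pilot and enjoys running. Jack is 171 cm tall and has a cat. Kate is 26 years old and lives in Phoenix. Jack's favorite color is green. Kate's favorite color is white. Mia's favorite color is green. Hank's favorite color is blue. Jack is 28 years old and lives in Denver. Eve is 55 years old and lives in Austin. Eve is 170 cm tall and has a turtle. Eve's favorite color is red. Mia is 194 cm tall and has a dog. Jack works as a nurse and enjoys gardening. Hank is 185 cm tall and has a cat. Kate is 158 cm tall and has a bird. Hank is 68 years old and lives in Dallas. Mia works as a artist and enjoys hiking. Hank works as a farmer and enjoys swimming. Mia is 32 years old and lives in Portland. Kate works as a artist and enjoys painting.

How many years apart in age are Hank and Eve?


68 vs 55, diff = 13

13


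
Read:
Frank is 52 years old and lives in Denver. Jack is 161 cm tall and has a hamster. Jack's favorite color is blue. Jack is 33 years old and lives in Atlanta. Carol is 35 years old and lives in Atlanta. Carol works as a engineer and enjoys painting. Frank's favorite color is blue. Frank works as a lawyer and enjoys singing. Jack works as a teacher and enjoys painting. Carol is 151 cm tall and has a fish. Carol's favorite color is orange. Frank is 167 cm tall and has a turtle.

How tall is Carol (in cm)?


Carol is 151 cm tall

151


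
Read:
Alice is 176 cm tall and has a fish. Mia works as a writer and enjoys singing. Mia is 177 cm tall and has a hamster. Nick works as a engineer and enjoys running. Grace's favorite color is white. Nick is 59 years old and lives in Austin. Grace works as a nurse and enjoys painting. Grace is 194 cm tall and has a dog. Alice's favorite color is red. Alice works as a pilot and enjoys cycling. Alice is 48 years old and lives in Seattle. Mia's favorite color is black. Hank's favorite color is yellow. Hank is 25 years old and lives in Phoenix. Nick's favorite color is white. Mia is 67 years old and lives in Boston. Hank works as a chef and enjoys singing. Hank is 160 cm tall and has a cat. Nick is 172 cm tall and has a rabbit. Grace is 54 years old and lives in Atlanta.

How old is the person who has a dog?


Person with dog is Grace, age 54

54


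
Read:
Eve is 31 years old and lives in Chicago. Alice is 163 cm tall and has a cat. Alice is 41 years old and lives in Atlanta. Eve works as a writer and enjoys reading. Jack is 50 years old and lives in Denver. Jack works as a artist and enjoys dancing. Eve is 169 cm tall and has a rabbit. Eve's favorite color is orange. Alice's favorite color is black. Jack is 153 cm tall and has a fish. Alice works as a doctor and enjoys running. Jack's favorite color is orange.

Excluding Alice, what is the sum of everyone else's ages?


Sum (excluding Alice): 81

81


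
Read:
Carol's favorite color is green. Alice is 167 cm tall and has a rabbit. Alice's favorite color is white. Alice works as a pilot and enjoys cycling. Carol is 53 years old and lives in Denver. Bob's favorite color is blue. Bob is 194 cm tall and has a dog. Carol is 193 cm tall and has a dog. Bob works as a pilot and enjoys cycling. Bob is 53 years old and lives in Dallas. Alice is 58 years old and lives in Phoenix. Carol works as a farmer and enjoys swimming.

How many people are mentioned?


People: Alice, Carol, Bob. Count = 3

3


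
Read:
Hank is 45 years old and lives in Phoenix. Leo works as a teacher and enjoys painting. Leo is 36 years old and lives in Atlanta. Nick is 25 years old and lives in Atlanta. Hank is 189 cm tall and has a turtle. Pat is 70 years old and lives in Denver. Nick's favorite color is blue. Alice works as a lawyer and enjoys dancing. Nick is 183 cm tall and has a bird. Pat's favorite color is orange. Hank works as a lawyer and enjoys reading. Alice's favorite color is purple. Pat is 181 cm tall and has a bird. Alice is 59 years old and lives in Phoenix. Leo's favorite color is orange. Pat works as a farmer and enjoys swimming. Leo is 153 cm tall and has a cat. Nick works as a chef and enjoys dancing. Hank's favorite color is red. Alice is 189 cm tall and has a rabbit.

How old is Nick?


Nick is 25 years old

25


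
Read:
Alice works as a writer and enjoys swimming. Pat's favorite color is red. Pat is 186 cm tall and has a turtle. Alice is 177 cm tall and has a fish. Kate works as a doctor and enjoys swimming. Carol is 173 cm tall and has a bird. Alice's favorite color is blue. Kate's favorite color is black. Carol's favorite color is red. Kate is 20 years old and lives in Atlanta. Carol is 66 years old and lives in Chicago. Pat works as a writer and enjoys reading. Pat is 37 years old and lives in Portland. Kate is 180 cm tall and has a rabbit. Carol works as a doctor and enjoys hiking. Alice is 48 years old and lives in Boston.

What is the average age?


Sum=171, n=4, avg=42.75

42.75


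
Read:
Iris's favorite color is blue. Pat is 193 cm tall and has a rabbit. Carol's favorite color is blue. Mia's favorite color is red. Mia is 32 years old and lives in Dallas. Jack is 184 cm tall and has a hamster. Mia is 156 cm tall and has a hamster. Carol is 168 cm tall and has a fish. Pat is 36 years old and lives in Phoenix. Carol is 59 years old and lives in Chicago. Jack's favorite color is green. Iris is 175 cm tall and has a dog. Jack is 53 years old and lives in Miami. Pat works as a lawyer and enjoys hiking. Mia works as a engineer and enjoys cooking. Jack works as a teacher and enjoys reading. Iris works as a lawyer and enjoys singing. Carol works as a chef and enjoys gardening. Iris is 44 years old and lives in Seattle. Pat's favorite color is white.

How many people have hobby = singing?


Count: 1

1


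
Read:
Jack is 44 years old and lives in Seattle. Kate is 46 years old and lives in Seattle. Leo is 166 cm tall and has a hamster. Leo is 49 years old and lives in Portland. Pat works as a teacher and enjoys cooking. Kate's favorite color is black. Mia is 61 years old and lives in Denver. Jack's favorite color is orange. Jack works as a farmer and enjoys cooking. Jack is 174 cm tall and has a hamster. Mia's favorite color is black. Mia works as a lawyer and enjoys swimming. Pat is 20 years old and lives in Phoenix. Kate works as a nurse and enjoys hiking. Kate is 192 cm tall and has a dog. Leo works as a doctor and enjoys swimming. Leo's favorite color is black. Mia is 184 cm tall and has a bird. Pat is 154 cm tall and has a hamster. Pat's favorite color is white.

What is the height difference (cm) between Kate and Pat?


|192 - 154| = 38

38


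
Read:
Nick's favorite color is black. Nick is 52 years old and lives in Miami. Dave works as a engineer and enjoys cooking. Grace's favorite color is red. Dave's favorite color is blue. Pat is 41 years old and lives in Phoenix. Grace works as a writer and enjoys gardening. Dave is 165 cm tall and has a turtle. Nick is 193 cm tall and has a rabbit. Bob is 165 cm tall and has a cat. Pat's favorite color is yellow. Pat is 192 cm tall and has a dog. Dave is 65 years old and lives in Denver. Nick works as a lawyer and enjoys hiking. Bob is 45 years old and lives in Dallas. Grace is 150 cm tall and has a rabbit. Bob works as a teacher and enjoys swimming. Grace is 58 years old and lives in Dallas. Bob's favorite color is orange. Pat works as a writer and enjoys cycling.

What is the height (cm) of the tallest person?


Tallest: Nick at 193 cm

193


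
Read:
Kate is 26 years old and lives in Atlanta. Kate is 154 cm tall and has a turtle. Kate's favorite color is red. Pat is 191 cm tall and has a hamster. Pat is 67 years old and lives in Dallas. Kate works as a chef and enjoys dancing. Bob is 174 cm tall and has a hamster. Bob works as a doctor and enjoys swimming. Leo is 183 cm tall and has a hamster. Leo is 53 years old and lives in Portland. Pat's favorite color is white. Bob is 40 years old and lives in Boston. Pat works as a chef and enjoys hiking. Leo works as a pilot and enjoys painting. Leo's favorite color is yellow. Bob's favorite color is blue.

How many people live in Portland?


Count in Portland: 1

1


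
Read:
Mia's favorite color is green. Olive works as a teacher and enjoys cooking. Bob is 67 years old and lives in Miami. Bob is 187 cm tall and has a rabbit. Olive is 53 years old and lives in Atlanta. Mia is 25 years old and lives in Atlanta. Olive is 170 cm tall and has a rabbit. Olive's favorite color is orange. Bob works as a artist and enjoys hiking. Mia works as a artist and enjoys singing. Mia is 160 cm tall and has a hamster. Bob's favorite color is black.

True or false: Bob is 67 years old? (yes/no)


Bob is actually 67. yes

yes


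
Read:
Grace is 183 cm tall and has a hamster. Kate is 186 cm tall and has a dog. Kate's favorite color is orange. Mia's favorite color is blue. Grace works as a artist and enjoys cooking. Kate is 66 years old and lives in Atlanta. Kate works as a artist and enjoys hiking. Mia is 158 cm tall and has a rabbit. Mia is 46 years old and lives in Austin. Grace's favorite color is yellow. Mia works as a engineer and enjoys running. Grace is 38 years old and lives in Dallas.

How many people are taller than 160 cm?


Taller than 160: 2

2


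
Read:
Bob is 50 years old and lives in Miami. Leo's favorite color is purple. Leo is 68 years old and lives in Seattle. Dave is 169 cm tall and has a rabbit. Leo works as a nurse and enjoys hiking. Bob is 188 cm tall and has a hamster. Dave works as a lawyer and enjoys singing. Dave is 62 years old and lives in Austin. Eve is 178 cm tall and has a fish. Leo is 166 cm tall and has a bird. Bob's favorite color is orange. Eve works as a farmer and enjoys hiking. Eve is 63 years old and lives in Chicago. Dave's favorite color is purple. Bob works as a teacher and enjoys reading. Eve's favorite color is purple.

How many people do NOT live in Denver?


Not in Denver: 4

4


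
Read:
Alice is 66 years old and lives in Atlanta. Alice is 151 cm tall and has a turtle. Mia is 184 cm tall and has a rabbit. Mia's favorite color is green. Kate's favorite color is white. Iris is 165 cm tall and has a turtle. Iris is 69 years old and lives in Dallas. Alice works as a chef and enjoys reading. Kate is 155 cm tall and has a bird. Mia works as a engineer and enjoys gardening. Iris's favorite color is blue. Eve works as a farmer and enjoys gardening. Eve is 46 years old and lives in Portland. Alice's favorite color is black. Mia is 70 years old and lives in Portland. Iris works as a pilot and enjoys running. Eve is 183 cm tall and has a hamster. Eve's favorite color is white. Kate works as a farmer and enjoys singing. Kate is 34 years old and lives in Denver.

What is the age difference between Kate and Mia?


|34 - 70| = 36

36


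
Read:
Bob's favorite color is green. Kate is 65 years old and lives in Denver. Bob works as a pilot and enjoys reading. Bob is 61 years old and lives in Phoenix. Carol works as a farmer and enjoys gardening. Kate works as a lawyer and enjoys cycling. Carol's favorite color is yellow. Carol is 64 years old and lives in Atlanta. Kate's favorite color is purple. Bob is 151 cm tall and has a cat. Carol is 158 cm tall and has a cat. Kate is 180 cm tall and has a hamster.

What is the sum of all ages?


65+64+61 = 190

190


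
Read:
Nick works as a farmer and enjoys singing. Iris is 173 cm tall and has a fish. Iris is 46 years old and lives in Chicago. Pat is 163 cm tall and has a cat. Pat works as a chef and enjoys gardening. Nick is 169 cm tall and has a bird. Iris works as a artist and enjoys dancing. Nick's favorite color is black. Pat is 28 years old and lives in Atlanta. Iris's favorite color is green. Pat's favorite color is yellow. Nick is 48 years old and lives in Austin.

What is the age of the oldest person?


Oldest: Nick at 48

48


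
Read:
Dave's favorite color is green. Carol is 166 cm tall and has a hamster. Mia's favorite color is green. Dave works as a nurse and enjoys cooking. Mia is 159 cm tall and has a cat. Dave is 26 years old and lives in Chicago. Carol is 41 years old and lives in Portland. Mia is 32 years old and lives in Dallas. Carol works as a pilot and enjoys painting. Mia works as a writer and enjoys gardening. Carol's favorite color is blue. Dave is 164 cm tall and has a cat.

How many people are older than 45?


Filter: 0

0


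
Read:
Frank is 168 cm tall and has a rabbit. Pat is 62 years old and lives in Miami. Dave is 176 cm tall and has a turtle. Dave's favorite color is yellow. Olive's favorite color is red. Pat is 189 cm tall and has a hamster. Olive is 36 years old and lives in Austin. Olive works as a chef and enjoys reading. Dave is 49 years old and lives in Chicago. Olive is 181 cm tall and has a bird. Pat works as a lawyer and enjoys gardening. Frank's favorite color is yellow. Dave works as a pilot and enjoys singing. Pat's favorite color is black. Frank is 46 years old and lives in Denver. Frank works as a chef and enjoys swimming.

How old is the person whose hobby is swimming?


Person with hobby=swimming is Frank, age 46

46


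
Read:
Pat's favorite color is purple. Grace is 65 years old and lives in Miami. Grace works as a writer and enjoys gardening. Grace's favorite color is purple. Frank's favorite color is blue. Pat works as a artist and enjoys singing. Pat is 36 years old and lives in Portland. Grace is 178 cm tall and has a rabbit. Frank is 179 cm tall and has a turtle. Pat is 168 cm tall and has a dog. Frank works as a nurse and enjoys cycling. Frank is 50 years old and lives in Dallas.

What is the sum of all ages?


50+65+36 = 151

151


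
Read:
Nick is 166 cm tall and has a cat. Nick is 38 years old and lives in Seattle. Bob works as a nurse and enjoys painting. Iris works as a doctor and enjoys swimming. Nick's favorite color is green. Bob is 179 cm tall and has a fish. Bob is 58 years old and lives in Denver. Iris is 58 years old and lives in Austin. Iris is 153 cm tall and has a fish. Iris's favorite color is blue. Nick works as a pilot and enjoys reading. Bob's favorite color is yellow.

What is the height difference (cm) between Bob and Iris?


|179 - 153| = 26

26


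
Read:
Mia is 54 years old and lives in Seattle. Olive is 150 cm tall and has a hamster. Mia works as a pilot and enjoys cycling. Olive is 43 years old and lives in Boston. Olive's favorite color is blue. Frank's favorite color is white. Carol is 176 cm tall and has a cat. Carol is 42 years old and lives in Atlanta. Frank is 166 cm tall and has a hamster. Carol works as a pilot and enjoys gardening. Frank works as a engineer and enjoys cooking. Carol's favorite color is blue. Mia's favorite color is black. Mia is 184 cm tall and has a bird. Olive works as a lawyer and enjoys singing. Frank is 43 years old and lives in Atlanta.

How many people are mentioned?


People: Frank, Olive, Carol, Mia. Count = 4

4


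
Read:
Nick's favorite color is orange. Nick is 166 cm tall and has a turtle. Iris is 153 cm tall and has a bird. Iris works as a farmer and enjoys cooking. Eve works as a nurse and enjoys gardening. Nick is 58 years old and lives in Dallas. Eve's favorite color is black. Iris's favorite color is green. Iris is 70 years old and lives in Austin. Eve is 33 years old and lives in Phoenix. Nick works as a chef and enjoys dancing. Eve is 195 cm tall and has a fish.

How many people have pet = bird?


Count: 1

1


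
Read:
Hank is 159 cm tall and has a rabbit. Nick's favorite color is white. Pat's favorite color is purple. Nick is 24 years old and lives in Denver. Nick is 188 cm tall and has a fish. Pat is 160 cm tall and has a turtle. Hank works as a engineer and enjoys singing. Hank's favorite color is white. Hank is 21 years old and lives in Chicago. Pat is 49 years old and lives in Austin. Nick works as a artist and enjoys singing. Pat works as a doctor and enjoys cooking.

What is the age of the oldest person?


Oldest: Pat at 49

49


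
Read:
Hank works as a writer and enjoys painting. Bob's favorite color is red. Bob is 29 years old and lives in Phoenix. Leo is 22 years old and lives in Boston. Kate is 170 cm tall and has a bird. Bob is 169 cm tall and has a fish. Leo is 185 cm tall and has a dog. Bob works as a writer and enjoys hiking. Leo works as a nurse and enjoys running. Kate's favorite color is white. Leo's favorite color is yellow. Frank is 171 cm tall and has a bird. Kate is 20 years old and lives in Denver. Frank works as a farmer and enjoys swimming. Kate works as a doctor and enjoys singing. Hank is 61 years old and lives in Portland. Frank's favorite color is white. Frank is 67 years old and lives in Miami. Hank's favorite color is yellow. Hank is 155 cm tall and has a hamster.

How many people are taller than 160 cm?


Taller than 160: 4

4


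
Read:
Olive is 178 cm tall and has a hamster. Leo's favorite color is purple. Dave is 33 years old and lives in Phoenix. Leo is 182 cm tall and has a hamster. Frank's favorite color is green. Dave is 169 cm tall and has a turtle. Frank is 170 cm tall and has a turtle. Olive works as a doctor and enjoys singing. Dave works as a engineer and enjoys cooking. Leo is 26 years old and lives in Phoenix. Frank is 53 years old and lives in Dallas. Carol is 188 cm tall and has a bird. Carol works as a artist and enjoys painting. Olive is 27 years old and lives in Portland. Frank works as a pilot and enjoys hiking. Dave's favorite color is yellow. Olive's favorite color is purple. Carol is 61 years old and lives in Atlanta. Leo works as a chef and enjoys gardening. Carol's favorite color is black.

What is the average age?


Sum=200, n=5, avg=40

40


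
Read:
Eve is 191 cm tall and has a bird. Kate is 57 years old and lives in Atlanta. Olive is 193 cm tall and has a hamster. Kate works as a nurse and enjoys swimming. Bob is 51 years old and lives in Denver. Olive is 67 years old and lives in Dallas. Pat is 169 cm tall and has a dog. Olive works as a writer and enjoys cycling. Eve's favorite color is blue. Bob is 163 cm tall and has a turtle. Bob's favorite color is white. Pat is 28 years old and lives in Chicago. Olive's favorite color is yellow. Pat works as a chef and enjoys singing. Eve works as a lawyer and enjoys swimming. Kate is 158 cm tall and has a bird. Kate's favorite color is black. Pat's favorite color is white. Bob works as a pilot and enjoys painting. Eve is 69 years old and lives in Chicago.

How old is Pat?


Pat is 28 years old

28


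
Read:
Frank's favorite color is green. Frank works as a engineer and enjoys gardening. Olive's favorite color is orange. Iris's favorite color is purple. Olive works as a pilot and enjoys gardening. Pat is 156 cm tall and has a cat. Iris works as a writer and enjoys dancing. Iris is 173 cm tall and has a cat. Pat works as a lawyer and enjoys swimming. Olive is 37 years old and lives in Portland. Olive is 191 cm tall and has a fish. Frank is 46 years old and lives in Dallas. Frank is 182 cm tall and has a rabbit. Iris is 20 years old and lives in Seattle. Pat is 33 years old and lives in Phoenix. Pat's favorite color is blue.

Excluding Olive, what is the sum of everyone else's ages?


Sum (excluding Olive): 99

99


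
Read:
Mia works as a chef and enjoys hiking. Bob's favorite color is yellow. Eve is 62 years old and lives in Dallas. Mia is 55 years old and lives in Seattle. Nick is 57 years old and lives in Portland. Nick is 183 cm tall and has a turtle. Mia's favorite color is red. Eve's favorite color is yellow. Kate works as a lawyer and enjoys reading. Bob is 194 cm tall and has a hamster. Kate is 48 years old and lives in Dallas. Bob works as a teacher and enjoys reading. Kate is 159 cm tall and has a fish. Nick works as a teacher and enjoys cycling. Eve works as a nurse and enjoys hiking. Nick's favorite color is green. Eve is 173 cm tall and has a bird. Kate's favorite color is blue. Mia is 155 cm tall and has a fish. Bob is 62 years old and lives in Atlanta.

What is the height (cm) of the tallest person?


Tallest: Bob at 194 cm

194


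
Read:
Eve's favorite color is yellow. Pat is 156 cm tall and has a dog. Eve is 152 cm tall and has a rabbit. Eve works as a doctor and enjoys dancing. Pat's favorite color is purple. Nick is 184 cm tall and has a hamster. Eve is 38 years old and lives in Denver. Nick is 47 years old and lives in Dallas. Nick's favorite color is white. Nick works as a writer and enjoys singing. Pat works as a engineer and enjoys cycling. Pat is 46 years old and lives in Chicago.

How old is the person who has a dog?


Person with dog is Pat, age 46

46


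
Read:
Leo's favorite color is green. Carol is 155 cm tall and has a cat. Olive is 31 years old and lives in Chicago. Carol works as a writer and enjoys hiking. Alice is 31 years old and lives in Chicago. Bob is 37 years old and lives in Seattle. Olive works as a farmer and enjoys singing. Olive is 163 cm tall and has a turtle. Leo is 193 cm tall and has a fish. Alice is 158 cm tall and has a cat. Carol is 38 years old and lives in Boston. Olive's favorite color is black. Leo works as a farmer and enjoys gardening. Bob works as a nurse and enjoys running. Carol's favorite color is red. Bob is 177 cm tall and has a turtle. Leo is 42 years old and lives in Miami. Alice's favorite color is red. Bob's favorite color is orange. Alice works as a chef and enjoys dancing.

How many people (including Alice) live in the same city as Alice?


Alice lives in Chicago. Count = 2

2


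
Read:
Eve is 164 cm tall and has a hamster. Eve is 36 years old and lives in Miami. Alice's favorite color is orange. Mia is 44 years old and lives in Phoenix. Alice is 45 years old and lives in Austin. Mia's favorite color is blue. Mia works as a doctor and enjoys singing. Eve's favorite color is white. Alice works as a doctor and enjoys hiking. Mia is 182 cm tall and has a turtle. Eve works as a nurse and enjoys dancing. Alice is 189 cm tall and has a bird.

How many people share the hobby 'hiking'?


Count: 1

1


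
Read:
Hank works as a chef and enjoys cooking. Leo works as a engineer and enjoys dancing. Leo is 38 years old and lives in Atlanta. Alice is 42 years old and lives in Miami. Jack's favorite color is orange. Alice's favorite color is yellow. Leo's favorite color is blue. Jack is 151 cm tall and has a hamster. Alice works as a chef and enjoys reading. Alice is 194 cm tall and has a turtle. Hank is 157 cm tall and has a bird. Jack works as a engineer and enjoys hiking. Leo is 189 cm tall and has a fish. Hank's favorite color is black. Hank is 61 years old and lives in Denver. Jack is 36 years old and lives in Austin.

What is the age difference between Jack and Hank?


|36 - 61| = 25

25


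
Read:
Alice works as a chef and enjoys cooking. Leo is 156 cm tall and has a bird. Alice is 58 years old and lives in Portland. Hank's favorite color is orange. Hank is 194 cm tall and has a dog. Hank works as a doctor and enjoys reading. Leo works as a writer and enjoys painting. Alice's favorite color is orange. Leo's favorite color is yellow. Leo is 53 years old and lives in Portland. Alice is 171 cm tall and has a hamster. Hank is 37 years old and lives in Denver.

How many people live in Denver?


Count in Denver: 1

1


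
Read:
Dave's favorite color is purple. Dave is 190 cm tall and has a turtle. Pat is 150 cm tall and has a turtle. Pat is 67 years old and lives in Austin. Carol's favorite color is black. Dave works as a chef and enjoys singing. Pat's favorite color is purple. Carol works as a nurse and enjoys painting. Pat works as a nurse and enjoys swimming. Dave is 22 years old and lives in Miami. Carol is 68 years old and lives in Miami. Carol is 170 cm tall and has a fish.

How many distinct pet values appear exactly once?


Unique pet values: 1

1


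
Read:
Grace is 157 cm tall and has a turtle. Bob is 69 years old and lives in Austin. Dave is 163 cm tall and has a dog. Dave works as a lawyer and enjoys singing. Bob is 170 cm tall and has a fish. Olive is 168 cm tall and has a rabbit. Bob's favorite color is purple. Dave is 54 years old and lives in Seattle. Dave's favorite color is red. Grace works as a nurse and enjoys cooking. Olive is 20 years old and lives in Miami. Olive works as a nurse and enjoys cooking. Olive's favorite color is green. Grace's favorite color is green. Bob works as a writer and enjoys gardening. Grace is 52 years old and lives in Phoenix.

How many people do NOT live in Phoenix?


Not in Phoenix: 3

3


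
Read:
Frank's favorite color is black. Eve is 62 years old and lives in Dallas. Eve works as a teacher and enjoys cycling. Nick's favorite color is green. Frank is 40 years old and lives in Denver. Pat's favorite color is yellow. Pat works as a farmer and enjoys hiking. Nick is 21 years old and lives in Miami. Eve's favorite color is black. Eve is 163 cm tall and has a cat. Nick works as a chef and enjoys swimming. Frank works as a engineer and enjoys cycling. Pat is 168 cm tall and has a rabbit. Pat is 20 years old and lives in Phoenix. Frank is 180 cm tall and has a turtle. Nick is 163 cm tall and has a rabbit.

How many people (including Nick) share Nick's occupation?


Nick is a chef. Count = 1

1


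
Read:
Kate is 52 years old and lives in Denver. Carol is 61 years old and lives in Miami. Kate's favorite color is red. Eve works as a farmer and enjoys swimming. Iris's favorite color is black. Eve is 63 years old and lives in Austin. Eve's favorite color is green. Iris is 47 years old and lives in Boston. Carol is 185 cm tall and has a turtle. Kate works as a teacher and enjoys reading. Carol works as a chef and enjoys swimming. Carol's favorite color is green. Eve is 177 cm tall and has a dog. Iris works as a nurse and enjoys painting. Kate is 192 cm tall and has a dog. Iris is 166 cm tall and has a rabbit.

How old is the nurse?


The nurse is Iris, age 47

47


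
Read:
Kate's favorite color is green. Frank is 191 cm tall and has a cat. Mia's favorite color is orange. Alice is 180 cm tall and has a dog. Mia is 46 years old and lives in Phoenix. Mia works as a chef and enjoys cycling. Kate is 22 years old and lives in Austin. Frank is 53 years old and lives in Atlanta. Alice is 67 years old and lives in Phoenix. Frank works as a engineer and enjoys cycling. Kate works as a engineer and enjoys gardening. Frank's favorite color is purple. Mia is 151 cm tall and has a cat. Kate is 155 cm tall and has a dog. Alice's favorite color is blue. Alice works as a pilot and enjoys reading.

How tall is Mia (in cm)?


Mia is 151 cm tall

151


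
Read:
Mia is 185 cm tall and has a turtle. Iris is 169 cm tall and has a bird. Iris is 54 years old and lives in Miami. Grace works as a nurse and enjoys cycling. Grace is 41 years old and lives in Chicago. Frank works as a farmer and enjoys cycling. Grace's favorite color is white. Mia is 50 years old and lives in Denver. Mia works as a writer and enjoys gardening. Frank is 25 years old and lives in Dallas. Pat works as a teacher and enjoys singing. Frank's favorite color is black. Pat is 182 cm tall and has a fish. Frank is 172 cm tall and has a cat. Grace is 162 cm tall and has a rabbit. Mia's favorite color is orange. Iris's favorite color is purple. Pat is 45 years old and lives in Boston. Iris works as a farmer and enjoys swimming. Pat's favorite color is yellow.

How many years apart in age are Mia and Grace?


50 vs 41, diff = 9

9


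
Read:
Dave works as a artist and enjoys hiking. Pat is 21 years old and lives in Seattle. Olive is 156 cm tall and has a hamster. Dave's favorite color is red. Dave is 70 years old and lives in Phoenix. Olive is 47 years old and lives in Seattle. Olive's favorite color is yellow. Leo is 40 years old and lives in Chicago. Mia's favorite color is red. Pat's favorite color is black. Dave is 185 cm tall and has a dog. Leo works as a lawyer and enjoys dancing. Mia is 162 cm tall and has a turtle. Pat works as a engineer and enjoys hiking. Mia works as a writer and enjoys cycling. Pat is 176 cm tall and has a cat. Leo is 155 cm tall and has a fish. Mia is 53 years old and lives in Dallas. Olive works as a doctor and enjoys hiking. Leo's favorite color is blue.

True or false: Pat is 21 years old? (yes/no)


Pat is actually 21. yes

yes


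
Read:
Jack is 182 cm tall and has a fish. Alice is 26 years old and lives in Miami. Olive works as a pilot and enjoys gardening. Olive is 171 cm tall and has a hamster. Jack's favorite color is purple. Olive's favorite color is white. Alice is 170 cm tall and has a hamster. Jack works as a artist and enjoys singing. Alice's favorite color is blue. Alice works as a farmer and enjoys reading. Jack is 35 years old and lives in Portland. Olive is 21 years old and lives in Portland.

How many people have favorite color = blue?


Count: 1

1


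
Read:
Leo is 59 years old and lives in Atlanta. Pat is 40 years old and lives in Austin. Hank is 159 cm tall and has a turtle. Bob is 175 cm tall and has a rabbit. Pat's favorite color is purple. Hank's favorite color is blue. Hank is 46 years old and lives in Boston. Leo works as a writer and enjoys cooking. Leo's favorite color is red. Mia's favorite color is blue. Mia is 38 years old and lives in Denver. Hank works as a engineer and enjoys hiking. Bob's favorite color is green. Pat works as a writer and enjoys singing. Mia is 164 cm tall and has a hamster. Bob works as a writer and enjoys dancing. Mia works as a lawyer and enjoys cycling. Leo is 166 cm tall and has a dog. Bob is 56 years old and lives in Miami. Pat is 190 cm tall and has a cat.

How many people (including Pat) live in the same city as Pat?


Pat lives in Austin. Count = 1

1


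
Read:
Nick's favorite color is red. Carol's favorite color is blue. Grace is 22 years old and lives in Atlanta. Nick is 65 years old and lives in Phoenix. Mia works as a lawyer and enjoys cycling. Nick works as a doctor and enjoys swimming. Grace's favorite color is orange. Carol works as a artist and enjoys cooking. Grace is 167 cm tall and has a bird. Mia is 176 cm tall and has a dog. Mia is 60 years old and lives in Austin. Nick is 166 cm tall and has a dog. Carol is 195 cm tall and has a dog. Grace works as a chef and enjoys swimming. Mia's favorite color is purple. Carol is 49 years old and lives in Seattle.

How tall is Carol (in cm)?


Carol is 195 cm tall

195


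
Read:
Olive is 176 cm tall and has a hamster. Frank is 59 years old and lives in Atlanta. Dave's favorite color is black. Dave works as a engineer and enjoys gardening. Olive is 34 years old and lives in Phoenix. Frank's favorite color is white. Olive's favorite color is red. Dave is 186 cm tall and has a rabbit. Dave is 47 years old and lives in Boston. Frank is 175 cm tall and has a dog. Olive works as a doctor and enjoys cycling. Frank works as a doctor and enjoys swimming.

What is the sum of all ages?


34+47+59 = 140

140


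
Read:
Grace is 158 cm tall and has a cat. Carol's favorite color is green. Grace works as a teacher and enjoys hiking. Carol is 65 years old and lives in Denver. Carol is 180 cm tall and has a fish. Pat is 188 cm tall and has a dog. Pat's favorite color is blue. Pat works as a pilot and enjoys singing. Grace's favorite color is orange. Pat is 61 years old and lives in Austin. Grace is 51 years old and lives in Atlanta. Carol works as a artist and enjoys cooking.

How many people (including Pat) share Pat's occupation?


Pat is a pilot. Count = 1

1


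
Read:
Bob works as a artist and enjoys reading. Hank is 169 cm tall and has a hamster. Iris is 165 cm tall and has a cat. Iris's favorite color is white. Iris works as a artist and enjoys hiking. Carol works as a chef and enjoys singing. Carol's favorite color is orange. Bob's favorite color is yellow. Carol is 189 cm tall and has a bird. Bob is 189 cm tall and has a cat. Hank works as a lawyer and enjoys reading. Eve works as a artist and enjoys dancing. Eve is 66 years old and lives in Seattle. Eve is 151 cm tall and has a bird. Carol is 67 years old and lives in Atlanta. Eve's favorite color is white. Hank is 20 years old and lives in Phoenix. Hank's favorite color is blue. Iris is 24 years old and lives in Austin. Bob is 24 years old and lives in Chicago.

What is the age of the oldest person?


Oldest: Carol at 67

67


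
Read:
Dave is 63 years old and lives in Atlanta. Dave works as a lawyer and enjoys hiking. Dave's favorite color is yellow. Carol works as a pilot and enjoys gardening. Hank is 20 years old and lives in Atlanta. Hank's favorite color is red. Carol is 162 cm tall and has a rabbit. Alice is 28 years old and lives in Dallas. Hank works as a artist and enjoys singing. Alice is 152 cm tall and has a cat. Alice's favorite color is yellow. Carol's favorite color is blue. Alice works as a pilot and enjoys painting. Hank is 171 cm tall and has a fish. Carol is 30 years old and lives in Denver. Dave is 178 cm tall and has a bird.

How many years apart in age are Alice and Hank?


28 vs 20, diff = 8

8


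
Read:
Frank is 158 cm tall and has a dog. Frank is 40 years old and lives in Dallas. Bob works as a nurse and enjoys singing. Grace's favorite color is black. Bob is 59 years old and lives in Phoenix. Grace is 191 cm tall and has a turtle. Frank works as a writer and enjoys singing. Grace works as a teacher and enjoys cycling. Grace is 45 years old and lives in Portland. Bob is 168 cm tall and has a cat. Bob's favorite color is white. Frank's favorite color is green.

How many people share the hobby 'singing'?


Count: 2

2


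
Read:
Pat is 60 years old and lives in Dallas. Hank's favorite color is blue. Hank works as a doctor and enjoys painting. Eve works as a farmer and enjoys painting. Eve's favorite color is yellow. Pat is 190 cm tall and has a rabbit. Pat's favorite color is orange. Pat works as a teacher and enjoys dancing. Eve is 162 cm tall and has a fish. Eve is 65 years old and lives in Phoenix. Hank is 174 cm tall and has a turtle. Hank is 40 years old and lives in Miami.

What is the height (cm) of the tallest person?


Tallest: Pat at 190 cm

190


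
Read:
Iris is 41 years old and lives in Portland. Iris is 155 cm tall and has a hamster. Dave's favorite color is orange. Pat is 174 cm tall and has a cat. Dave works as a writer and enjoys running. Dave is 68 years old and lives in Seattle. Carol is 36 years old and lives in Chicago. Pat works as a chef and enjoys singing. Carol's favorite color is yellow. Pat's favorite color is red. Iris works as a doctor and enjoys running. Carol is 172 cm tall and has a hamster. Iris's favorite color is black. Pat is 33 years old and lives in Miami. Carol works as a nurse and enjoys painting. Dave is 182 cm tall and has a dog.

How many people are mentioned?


People: Pat, Dave, Iris, Carol. Count = 4

4


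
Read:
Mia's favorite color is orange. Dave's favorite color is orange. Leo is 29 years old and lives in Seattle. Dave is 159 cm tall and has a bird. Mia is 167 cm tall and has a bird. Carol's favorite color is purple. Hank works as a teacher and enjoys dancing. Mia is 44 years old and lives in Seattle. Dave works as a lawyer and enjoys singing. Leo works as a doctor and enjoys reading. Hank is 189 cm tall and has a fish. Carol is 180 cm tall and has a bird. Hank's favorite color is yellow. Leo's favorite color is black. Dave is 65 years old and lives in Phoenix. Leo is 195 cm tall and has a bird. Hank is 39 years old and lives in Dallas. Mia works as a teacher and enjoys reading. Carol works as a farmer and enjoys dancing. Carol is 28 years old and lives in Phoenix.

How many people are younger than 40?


Filter: 3

3


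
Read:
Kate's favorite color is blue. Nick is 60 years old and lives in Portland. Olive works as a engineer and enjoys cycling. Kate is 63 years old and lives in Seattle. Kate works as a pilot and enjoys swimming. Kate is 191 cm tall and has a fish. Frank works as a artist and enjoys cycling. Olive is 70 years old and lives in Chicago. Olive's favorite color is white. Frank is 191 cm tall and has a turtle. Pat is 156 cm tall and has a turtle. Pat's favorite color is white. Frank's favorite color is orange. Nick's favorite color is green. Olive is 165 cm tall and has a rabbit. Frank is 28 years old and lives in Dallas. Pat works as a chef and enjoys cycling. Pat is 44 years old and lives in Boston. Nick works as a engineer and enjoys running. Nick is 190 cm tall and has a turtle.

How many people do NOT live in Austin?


Not in Austin: 5

5
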